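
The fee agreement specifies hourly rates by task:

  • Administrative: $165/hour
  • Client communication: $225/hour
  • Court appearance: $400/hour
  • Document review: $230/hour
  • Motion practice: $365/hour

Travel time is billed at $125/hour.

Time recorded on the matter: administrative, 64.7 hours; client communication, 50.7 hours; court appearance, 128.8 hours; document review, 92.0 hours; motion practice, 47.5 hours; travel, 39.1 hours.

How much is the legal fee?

Administrative: 64.7 × $165 = $10,675.50
Client communication: 50.7 × $225 = $11,407.50
Court appearance: 128.8 × $400 = $51,520.00
Document review: 92.0 × $230 = $21,160.00
Motion practice: 47.5 × $365 = $17,337.50
Subtotal: $10,675.50 + $11,407.50 + $51,520.00 + $21,160.00 + $17,337.50 = $112,100.50
Travel: 39.1 × $125 = $4,887.50
Total: $112,100.50 + $4,887.50 = $116,988.00

$116,988.00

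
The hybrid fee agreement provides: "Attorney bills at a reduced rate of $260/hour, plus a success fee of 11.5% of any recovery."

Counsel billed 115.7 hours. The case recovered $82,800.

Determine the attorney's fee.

$39,604.00

Hourly: 115.7 × $260 = $30,082.00
Success fee: 11.5% of $82,800 = $9,522.00
Total: $30,082.00 + $9,522.00 = $39,604.00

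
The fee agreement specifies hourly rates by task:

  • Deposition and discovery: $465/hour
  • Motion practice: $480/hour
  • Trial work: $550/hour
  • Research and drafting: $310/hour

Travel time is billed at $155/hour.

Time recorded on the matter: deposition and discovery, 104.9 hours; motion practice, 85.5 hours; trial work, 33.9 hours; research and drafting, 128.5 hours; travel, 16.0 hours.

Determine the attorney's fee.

$150,778.50

Deposition and discovery: 104.9 × $465 = $48,778.50
Motion practice: 85.5 × $480 = $41,040.00
Trial work: 33.9 × $550 = $18,645.00
Research and drafting: 128.5 × $310 = $39,835.00
Subtotal: $48,778.50 + $41,040.00 + $18,645.00 + $39,835.00 = $148,298.50
Travel: 16.0 × $155 = $2,480.00
Total: $148,298.50 + $2,480.00 = $150,778.50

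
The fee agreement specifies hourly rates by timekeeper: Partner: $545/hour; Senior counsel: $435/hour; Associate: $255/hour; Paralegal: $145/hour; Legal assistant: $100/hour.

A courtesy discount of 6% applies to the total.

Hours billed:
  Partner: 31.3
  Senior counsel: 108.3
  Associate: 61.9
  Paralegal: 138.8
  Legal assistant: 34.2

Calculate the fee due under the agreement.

$97,289.53

Partner: 31.3 × $545 = $17,058.50
Senior counsel: 108.3 × $435 = $47,110.50
Associate: 61.9 × $255 = $15,784.50
Paralegal: 138.8 × $145 = $20,126.00
Legal assistant: 34.2 × $100 = $3,420.00
Subtotal: $103,499.50
Less 6% discount: −$6,209.97
Total: $103,499.50 − $6,209.97 = $97,289.53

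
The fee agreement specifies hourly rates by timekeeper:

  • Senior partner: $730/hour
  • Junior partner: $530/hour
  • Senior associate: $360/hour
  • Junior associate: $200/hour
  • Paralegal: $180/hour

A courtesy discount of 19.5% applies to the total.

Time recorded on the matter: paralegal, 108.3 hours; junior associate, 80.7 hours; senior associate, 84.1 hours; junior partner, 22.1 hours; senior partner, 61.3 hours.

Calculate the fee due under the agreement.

Senior partner: 61.3 × $730 = $44,749.00
Junior partner: 22.1 × $530 = $11,713.00
Senior associate: 84.1 × $360 = $30,276.00
Junior associate: 80.7 × $200 = $16,140.00
Paralegal: 108.3 × $180 = $19,494.00
Subtotal: $122,372.00
Less 19.5% discount: −$23,862.54
Total: $122,372.00 − $23,862.54 = $98,509.46

$98,509.46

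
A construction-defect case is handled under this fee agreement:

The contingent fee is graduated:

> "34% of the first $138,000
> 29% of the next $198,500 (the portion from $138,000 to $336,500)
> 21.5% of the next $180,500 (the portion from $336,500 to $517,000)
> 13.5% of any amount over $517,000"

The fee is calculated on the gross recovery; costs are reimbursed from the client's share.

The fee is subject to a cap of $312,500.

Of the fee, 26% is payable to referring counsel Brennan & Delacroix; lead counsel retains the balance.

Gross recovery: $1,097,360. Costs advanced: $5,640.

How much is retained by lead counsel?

$164,014.41

Fee base is the gross recovery, $1,097,360; costs are reimbursed separately.
First $138,000 at 34% = $46,920.00
Next $198,500 at 29% = $57,565.00
Next $180,500 at 21.5% = $38,807.50
Remaining $580,360 at 13.5% = $78,348.60
Fee: $46,920.00 + $57,565.00 + $38,807.50 + $78,348.60 = $221,641.10
$221,641.10 is under the $312,500 cap.
Referral share: 26% of $221,641.10 = $57,626.69; lead counsel retains $221,641.10 − $57,626.69 = $164,014.41.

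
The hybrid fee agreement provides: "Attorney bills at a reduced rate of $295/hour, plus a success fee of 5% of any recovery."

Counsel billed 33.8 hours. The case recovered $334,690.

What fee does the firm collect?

Hourly: 33.8 × $295 = $9,971.00
Success fee: 5% of $334,690 = $16,734.50
Total: $9,971.00 + $16,734.50 = $26,705.50

$26,705.50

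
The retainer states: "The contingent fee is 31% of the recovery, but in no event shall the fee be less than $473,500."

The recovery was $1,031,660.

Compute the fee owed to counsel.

31% of $1,031,660 = $319,814.60
That is below the $473,500 minimum, so the minimum applies.

$473,500.00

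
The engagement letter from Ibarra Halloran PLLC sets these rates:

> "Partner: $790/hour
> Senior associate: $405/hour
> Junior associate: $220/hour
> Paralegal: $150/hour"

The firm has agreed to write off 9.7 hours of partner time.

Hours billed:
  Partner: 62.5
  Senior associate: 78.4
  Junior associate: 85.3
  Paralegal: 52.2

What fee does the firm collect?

$100,060.00

Partner: 62.5 × $790 = $49,375.00
Senior associate: 78.4 × $405 = $31,752.00
Junior associate: 85.3 × $220 = $18,766.00
Paralegal: 52.2 × $150 = $7,830.00
Subtotal: $107,723.00
Write-off: 9.7 × $790 = $7,663.00
Total: $107,723.00 − $7,663.00 = $100,060.00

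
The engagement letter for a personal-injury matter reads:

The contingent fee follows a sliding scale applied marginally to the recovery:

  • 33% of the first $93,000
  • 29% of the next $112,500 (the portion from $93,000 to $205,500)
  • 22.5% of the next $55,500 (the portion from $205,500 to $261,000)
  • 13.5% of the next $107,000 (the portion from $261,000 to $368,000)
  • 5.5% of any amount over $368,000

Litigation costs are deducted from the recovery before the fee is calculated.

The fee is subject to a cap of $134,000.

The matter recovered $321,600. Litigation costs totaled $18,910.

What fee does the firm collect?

Fee base (net of costs): $321,600 − $18,910 = $302,690
First $93,000 at 33% = $30,690.00
Next $112,500 at 29% = $32,625.00
Next $55,500 at 22.5% = $12,487.50
Remaining $41,690 at 13.5% = $5,628.15
Fee: $30,690.00 + $32,625.00 + $12,487.50 + $5,628.15 = $81,430.65
$81,430.65 is under the $134,000 cap.

$81,430.65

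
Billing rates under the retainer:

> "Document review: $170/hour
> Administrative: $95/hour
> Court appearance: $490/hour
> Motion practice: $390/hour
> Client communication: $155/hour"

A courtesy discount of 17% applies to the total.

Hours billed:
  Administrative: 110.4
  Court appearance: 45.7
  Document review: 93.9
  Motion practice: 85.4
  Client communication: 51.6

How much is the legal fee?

Document review: 93.9 × $170 = $15,963.00
Administrative: 110.4 × $95 = $10,488.00
Court appearance: 45.7 × $490 = $22,393.00
Motion practice: 85.4 × $390 = $33,306.00
Client communication: 51.6 × $155 = $7,998.00
Subtotal: $90,148.00
Less 17% discount: −$15,325.16
Total: $90,148.00 − $15,325.16 = $74,822.84

$74,822.84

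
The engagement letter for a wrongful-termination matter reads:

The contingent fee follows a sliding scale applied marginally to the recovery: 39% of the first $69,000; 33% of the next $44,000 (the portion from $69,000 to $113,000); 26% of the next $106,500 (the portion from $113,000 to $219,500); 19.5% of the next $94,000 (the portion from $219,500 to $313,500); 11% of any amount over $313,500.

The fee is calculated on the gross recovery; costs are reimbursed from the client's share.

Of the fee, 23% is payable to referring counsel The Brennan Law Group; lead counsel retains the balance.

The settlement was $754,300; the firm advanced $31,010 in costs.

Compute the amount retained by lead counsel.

$104,672.26

Fee base is the gross recovery, $754,300; costs are reimbursed separately.
First $69,000 at 39% = $26,910.00
Next $44,000 at 33% = $14,520.00
Next $106,500 at 26% = $27,690.00
Next $94,000 at 19.5% = $18,330.00
Remaining $440,800 at 11% = $48,488.00
Fee: $26,910.00 + $14,520.00 + $27,690.00 + $18,330.00 + $48,488.00 = $135,938.00
Referral share: 23% of $135,938.00 = $31,265.74; lead counsel retains $135,938.00 − $31,265.74 = $104,672.26.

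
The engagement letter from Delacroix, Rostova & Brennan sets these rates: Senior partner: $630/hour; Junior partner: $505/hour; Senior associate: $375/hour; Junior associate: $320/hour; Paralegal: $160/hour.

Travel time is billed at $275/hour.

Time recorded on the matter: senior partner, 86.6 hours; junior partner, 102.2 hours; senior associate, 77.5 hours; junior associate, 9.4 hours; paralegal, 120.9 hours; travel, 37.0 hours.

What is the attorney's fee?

Senior partner: 86.6 × $630 = $54,558.00
Junior partner: 102.2 × $505 = $51,611.00
Senior associate: 77.5 × $375 = $29,062.50
Junior associate: 9.4 × $320 = $3,008.00
Paralegal: 120.9 × $160 = $19,344.00
Subtotal: $54,558.00 + $51,611.00 + $29,062.50 + $3,008.00 + $19,344.00 = $157,583.50
Travel: 37.0 × $275 = $10,175.00
Total: $157,583.50 + $10,175.00 = $167,758.50

$167,758.50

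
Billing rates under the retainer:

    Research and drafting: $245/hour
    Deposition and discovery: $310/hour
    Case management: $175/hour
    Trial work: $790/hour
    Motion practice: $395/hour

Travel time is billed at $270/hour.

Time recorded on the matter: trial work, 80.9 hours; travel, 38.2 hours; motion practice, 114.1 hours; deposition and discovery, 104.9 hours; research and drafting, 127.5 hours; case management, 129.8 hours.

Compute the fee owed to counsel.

$205,766.00

Research and drafting: 127.5 × $245 = $31,237.50
Deposition and discovery: 104.9 × $310 = $32,519.00
Case management: 129.8 × $175 = $22,715.00
Trial work: 80.9 × $790 = $63,911.00
Motion practice: 114.1 × $395 = $45,069.50
Subtotal: $31,237.50 + $32,519.00 + $22,715.00 + $63,911.00 + $45,069.50 = $195,452.00
Travel: 38.2 × $270 = $10,314.00
Total: $195,452.00 + $10,314.00 = $205,766.00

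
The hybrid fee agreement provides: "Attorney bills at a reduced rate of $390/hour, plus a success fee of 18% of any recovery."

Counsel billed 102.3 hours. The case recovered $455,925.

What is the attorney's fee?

$121,963.50

Hourly: 102.3 × $390 = $39,897.00
Success fee: 18% of $455,925 = $82,066.50
Total: $39,897.00 + $82,066.50 = $121,963.50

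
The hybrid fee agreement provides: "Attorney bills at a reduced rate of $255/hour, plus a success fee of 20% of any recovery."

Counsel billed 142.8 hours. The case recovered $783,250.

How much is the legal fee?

$193,064.00

Hourly: 142.8 × $255 = $36,414.00
Success fee: 20% of $783,250 = $156,650.00
Total: $36,414.00 + $156,650.00 = $193,064.00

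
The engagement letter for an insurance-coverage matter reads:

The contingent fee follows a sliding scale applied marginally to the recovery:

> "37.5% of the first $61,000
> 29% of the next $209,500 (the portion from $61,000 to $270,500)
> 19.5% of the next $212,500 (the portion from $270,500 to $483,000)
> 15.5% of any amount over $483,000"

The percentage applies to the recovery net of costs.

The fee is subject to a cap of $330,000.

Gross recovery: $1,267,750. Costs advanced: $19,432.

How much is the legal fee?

Fee base (net of costs): $1,267,750 − $19,432 = $1,248,318
First $61,000 at 37.5% = $22,875.00
Next $209,500 at 29% = $60,755.00
Next $212,500 at 19.5% = $41,437.50
Remaining $765,318 at 15.5% = $118,624.29
Fee: $22,875.00 + $60,755.00 + $41,437.50 + $118,624.29 = $243,691.79
$243,691.79 is under the $330,000 cap.

$243,691.79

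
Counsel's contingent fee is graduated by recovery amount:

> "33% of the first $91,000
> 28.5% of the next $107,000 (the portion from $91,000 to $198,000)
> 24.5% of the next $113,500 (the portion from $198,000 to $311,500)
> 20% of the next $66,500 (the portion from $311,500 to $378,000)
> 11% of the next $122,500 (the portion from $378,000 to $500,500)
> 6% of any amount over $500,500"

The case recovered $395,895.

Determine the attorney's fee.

$103,600.95

First $91,000 at 33% = $30,030.00
Next $107,000 at 28.5% = $30,495.00
Next $113,500 at 24.5% = $27,807.50
Next $66,500 at 20% = $13,300.00
Remaining $17,895 at 11% = $1,968.45
Fee: $30,030.00 + $30,495.00 + $27,807.50 + $13,300.00 + $1,968.45 = $103,600.95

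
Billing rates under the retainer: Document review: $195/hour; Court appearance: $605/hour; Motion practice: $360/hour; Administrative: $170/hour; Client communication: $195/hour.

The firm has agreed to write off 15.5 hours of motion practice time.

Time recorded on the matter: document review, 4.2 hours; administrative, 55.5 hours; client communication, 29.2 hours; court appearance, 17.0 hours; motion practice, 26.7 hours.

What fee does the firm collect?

$30,265.00

Document review: 4.2 × $195 = $819.00
Court appearance: 17.0 × $605 = $10,285.00
Motion practice: 26.7 × $360 = $9,612.00
Administrative: 55.5 × $170 = $9,435.00
Client communication: 29.2 × $195 = $5,694.00
Subtotal: $35,845.00
Write-off: 15.5 × $360 = $5,580.00
Total: $35,845.00 − $5,580.00 = $30,265.00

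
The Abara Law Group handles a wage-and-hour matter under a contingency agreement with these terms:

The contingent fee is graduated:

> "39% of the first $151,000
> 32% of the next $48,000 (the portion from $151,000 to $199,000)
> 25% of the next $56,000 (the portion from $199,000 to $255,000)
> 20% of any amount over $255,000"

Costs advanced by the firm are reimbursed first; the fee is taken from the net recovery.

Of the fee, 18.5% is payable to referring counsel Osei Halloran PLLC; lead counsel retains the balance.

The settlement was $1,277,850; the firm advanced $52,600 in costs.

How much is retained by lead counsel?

Fee base (net of costs): $1,277,850 − $52,600 = $1,225,250
First $151,000 at 39% = $58,890.00
Next $48,000 at 32% = $15,360.00
Next $56,000 at 25% = $14,000.00
Remaining $970,250 at 20% = $194,050.00
Fee: $58,890.00 + $15,360.00 + $14,000.00 + $194,050.00 = $282,300.00
Referral share: 18.5% of $282,300.00 = $52,225.50; lead counsel retains $282,300.00 − $52,225.50 = $230,074.50.

$230,074.50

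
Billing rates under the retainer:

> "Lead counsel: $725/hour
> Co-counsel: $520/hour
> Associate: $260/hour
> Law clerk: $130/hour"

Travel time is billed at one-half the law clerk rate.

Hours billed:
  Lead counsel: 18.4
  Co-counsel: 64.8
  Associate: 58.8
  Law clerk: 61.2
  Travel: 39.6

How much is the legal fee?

$72,854.00

Lead counsel: 18.4 × $725 = $13,340.00
Co-counsel: 64.8 × $520 = $33,696.00
Associate: 58.8 × $260 = $15,288.00
Law clerk: 61.2 × $130 = $7,956.00
Subtotal: $13,340.00 + $33,696.00 + $15,288.00 + $7,956.00 = $70,280.00
Travel: 39.6 × ($130 ÷ 2) = 39.6 × $65.00 = $2,574.00
Total: $70,280.00 + $2,574.00 = $72,854.00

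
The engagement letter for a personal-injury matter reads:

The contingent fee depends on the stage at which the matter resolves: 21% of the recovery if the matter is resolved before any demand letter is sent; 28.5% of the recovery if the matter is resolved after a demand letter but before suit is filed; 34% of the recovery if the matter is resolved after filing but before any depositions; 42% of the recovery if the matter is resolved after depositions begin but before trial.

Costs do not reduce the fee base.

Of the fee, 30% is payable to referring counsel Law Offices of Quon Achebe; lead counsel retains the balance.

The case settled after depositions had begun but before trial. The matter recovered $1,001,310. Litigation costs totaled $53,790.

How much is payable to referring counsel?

$126,165.06

Fee base is the gross recovery, $1,001,310; costs are reimbursed separately.
The matter settled after depositions had begun but before trial, so the 42% rate applies.
$1,001,310 × 42% = $420,550.20
Referral share: 30% of $420,550.20 = $126,165.06; lead counsel retains $420,550.20 − $126,165.06 = $294,385.14.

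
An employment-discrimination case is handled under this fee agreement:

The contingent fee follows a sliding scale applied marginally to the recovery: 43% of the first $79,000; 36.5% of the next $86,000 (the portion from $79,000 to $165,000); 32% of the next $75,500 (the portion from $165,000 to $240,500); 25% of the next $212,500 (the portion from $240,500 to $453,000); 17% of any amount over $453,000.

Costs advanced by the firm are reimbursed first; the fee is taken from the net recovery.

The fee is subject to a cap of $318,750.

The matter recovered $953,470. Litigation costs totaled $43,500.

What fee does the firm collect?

Fee base (net of costs): $953,470 − $43,500 = $909,970
First $79,000 at 43% = $33,970.00
Next $86,000 at 36.5% = $31,390.00
Next $75,500 at 32% = $24,160.00
Next $212,500 at 25% = $53,125.00
Remaining $456,970 at 17% = $77,684.90
Fee: $33,970.00 + $31,390.00 + $24,160.00 + $53,125.00 + $77,684.90 = $220,329.90
$220,329.90 is under the $318,750 cap.

$220,329.90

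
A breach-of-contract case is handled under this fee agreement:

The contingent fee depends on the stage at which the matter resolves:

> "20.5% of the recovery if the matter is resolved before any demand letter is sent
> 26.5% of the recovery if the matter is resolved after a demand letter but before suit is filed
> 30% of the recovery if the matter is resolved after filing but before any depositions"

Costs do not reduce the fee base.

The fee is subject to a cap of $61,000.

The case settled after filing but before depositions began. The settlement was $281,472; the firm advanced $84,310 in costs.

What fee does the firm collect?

Fee base is the gross recovery, $281,472; costs are reimbursed separately.
The matter settled after filing but before depositions began, so the 30% rate applies.
$281,472 × 30% = $84,441.60
$84,441.60 exceeds the $61,000 cap, so the fee is capped at $61,000.00.

$61,000.00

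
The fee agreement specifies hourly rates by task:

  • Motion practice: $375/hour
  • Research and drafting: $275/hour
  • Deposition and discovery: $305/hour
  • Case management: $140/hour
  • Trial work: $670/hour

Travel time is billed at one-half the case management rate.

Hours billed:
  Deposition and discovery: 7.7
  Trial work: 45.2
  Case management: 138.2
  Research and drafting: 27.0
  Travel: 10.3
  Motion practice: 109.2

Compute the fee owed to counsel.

$101,076.50

Motion practice: 109.2 × $375 = $40,950.00
Research and drafting: 27.0 × $275 = $7,425.00
Deposition and discovery: 7.7 × $305 = $2,348.50
Case management: 138.2 × $140 = $19,348.00
Trial work: 45.2 × $670 = $30,284.00
Subtotal: $40,950.00 + $7,425.00 + $2,348.50 + $19,348.00 + $30,284.00 = $100,355.50
Travel: 10.3 × ($140 ÷ 2) = 10.3 × $70.00 = $721.00
Total: $100,355.50 + $721.00 = $101,076.50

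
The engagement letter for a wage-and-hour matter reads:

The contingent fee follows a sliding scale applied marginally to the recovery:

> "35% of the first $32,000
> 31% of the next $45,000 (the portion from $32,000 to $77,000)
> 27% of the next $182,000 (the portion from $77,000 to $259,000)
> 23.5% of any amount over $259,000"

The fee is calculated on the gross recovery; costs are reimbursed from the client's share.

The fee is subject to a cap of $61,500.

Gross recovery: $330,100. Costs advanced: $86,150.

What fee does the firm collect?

$61,500.00

Fee base is the gross recovery, $330,100; costs are reimbursed separately.
First $32,000 at 35% = $11,200.00
Next $45,000 at 31% = $13,950.00
Next $182,000 at 27% = $49,140.00
Remaining $71,100 at 23.5% = $16,708.50
Fee: $11,200.00 + $13,950.00 + $49,140.00 + $16,708.50 = $90,998.50
$90,998.50 exceeds the $61,500 cap, so the fee is capped at $61,500.00.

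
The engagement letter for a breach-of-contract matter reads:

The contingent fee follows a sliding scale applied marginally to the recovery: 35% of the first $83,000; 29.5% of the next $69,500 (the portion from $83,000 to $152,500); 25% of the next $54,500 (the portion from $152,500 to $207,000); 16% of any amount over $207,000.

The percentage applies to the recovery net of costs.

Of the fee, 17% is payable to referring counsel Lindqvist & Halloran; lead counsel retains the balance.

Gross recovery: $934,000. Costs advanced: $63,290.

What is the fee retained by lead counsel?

Fee base (net of costs): $934,000 − $63,290 = $870,710
First $83,000 at 35% = $29,050.00
Next $69,500 at 29.5% = $20,502.50
Next $54,500 at 25% = $13,625.00
Remaining $663,710 at 16% = $106,193.60
Fee: $29,050.00 + $20,502.50 + $13,625.00 + $106,193.60 = $169,371.10
Referral share: 17% of $169,371.10 = $28,793.09; lead counsel retains $169,371.10 − $28,793.09 = $140,578.01.

$140,578.01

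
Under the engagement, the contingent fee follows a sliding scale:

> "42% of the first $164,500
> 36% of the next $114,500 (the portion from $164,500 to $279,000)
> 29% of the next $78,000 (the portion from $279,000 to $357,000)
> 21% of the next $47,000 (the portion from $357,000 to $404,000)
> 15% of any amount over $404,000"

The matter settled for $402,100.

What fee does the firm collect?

First $164,500 at 42% = $69,090.00
Next $114,500 at 36% = $41,220.00
Next $78,000 at 29% = $22,620.00
Remaining $45,100 at 21% = $9,471.00
Fee: $69,090.00 + $41,220.00 + $22,620.00 + $9,471.00 = $142,401.00

$142,401.00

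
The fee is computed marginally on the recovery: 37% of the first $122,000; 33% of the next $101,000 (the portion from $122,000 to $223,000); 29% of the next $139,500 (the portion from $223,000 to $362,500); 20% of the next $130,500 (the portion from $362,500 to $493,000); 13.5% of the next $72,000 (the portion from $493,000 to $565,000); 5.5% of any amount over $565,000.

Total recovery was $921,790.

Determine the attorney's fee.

$174,368.45

First $122,000 at 37% = $45,140.00
Next $101,000 at 33% = $33,330.00
Next $139,500 at 29% = $40,455.00
Next $130,500 at 20% = $26,100.00
Next $72,000 at 13.5% = $9,720.00
Remaining $356,790 at 5.5% = $19,623.45
Fee: $45,140.00 + $33,330.00 + $40,455.00 + $26,100.00 + $9,720.00 + $19,623.45 = $174,368.45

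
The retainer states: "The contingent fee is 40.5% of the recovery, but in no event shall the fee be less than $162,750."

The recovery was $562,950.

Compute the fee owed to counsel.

$227,994.75

40.5% of $562,950 = $227,994.75
That exceeds the $162,750 minimum.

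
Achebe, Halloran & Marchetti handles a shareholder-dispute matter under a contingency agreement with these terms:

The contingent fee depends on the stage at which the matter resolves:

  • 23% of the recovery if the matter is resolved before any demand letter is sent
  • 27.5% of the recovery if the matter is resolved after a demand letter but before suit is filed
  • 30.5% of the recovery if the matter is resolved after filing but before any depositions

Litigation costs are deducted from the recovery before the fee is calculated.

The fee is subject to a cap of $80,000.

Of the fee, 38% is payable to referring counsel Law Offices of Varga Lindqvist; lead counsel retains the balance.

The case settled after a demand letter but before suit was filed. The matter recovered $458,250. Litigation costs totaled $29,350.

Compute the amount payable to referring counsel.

$30,400.00

Fee base (net of costs): $458,250 − $29,350 = $428,900
The matter settled after a demand letter but before suit was filed, so the 27.5% rate applies.
$428,900 × 27.5% = $117,947.50
$117,947.50 exceeds the $80,000 cap, so the fee is capped at $80,000.00.
Referral share: 38% of $80,000.00 = $30,400.00; lead counsel retains $80,000.00 − $30,400.00 = $49,600.00.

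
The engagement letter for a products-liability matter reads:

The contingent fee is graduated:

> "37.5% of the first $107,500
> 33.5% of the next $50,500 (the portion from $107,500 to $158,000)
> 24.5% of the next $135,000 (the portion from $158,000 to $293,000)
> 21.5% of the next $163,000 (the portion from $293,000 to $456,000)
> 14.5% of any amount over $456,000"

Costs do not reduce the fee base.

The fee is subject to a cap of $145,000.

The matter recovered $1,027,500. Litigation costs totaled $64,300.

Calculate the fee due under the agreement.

Fee base is the gross recovery, $1,027,500; costs are reimbursed separately.
First $107,500 at 37.5% = $40,312.50
Next $50,500 at 33.5% = $16,917.50
Next $135,000 at 24.5% = $33,075.00
Next $163,000 at 21.5% = $35,045.00
Remaining $571,500 at 14.5% = $82,867.50
Fee: $40,312.50 + $16,917.50 + $33,075.00 + $35,045.00 + $82,867.50 = $208,217.50
$208,217.50 exceeds the $145,000 cap, so the fee is capped at $145,000.00.

$145,000.00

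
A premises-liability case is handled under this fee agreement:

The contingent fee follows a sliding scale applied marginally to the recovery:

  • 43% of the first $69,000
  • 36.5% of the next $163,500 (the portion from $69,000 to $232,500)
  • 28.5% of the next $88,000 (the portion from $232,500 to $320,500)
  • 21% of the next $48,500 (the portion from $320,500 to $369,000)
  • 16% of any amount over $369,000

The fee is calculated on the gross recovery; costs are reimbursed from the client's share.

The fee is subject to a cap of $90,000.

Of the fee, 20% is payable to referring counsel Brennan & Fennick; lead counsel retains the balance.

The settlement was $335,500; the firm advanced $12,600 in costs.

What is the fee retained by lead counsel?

$72,000.00

Fee base is the gross recovery, $335,500; costs are reimbursed separately.
First $69,000 at 43% = $29,670.00
Next $163,500 at 36.5% = $59,677.50
Next $88,000 at 28.5% = $25,080.00
Remaining $15,000 at 21% = $3,150.00
Fee: $29,670.00 + $59,677.50 + $25,080.00 + $3,150.00 = $117,577.50
$117,577.50 exceeds the $90,000 cap, so the fee is capped at $90,000.00.
Referral share: 20% of $90,000.00 = $18,000.00; lead counsel retains $90,000.00 − $18,000.00 = $72,000.00.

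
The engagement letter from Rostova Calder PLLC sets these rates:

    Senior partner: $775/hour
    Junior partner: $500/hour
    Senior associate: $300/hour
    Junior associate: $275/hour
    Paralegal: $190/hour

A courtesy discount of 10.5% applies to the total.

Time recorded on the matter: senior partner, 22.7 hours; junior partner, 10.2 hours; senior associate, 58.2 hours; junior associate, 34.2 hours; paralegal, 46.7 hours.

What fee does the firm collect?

$52,295.30

Senior partner: 22.7 × $775 = $17,592.50
Junior partner: 10.2 × $500 = $5,100.00
Senior associate: 58.2 × $300 = $17,460.00
Junior associate: 34.2 × $275 = $9,405.00
Paralegal: 46.7 × $190 = $8,873.00
Subtotal: $58,430.50
Less 10.5% discount: −$6,135.20
Total: $58,430.50 − $6,135.20 = $52,295.30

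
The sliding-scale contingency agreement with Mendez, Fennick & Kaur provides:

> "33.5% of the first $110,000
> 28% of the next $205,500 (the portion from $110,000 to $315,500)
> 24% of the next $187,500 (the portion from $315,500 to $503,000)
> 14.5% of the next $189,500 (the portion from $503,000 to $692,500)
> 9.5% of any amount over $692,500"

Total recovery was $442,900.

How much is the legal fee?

$124,966.00

First $110,000 at 33.5% = $36,850.00
Next $205,500 at 28% = $57,540.00
Remaining $127,400 at 24% = $30,576.00
Fee: $36,850.00 + $57,540.00 + $30,576.00 = $124,966.00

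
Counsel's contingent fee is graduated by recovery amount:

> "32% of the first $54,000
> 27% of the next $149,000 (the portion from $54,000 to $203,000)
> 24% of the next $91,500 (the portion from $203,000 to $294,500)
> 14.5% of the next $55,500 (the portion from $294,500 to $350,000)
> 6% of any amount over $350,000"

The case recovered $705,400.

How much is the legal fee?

First $54,000 at 32% = $17,280.00
Next $149,000 at 27% = $40,230.00
Next $91,500 at 24% = $21,960.00
Next $55,500 at 14.5% = $8,047.50
Remaining $355,400 at 6% = $21,324.00
Fee: $17,280.00 + $40,230.00 + $21,960.00 + $8,047.50 + $21,324.00 = $108,841.50

$108,841.50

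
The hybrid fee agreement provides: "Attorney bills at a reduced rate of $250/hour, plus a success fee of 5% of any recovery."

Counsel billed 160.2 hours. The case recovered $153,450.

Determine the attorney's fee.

$47,722.50

Hourly: 160.2 × $250 = $40,050.00
Success fee: 5% of $153,450 = $7,672.50
Total: $40,050.00 + $7,672.50 = $47,722.50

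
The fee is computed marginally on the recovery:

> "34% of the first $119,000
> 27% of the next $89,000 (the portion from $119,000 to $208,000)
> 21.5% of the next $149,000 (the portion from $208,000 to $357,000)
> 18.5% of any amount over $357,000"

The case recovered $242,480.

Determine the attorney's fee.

First $119,000 at 34% = $40,460.00
Next $89,000 at 27% = $24,030.00
Remaining $34,480 at 21.5% = $7,413.20
Fee: $40,460.00 + $24,030.00 + $7,413.20 = $71,903.20

$71,903.20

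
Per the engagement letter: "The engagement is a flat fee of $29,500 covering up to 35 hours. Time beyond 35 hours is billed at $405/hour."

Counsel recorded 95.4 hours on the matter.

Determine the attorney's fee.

Flat fee: $29,500.00
Excess hours: 95.4 − 35 = 60.4
Overrun: 60.4 × $405 = $24,462.00
Total: $29,500.00 + $24,462.00 = $53,962.00

$53,962.00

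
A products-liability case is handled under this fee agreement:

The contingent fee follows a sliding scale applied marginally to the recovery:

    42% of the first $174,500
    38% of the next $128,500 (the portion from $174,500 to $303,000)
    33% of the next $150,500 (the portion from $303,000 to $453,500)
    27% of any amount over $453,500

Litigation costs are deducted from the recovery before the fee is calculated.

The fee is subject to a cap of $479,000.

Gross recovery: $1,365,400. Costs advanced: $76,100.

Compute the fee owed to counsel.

Fee base (net of costs): $1,365,400 − $76,100 = $1,289,300
First $174,500 at 42% = $73,290.00
Next $128,500 at 38% = $48,830.00
Next $150,500 at 33% = $49,665.00
Remaining $835,800 at 27% = $225,666.00
Fee: $73,290.00 + $48,830.00 + $49,665.00 + $225,666.00 = $397,451.00
$397,451.00 is under the $479,000 cap.

$397,451.00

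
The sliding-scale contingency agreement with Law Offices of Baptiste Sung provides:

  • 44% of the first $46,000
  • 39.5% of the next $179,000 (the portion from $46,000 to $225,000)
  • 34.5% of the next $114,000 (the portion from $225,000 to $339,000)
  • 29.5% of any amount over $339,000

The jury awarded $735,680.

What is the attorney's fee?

$247,295.60

First $46,000 at 44% = $20,240.00
Next $179,000 at 39.5% = $70,705.00
Next $114,000 at 34.5% = $39,330.00
Remaining $396,680 at 29.5% = $117,020.60
Fee: $20,240.00 + $70,705.00 + $39,330.00 + $117,020.60 = $247,295.60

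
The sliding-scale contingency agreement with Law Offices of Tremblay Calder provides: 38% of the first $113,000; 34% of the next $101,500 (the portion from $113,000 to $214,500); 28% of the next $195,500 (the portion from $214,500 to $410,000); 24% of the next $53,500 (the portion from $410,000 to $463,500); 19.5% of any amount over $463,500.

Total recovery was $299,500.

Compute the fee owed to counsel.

$101,250.00

First $113,000 at 38% = $42,940.00
Next $101,500 at 34% = $34,510.00
Remaining $85,000 at 28% = $23,800.00
Fee: $42,940.00 + $34,510.00 + $23,800.00 = $101,250.00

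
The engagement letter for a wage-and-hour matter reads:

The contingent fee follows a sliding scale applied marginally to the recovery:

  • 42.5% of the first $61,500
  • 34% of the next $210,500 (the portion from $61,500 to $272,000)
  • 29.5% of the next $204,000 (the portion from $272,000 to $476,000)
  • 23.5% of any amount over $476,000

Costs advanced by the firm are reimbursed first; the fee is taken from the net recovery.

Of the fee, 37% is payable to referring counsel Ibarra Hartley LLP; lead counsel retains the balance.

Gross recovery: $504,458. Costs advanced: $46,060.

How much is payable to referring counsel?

Fee base (net of costs): $504,458 − $46,060 = $458,398
First $61,500 at 42.5% = $26,137.50
Next $210,500 at 34% = $71,570.00
Remaining $186,398 at 29.5% = $54,987.41
Fee: $26,137.50 + $71,570.00 + $54,987.41 = $152,694.91
Referral share: 37% of $152,694.91 = $56,497.12; lead counsel retains $152,694.91 − $56,497.12 = $96,197.79.

$56,497.12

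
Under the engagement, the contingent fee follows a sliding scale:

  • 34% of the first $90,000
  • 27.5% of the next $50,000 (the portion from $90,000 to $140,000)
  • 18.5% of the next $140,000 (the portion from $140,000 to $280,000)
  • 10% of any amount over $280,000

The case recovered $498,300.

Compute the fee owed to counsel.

First $90,000 at 34% = $30,600.00
Next $50,000 at 27.5% = $13,750.00
Next $140,000 at 18.5% = $25,900.00
Remaining $218,300 at 10% = $21,830.00
Fee: $30,600.00 + $13,750.00 + $25,900.00 + $21,830.00 = $92,080.00

$92,080.00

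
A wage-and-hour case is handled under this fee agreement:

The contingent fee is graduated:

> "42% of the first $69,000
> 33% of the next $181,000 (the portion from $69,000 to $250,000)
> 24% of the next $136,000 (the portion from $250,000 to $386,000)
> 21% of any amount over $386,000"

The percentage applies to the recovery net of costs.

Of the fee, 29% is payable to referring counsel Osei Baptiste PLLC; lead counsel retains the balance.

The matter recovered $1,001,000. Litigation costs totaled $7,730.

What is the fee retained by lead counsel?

$176,702.46

Fee base (net of costs): $1,001,000 − $7,730 = $993,270
First $69,000 at 42% = $28,980.00
Next $181,000 at 33% = $59,730.00
Next $136,000 at 24% = $32,640.00
Remaining $607,270 at 21% = $127,526.70
Fee: $28,980.00 + $59,730.00 + $32,640.00 + $127,526.70 = $248,876.70
Referral share: 29% of $248,876.70 = $72,174.24; lead counsel retains $248,876.70 − $72,174.24 = $176,702.46.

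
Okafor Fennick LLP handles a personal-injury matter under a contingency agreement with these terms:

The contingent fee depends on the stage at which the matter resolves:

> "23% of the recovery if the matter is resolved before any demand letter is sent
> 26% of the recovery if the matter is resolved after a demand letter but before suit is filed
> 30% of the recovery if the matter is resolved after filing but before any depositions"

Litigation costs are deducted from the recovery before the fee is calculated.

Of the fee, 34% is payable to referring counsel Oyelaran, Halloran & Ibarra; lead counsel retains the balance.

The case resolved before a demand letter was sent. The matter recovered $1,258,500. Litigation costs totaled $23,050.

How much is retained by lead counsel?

$187,541.31

Fee base (net of costs): $1,258,500 − $23,050 = $1,235,450
The matter resolved before a demand letter was sent, so the 23% rate applies.
$1,235,450 × 23% = $284,153.50
Referral share: 34% of $284,153.50 = $96,612.19; lead counsel retains $284,153.50 − $96,612.19 = $187,541.31.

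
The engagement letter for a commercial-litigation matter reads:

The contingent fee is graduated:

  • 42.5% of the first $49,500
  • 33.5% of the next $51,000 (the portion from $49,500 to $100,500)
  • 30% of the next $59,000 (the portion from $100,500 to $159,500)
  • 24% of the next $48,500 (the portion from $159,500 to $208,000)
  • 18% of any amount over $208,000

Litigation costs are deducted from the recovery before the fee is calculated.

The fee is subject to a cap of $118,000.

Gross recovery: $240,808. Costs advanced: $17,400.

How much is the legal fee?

$70,235.94

Fee base (net of costs): $240,808 − $17,400 = $223,408
First $49,500 at 42.5% = $21,037.50
Next $51,000 at 33.5% = $17,085.00
Next $59,000 at 30% = $17,700.00
Next $48,500 at 24% = $11,640.00
Remaining $15,408 at 18% = $2,773.44
Fee: $21,037.50 + $17,085.00 + $17,700.00 + $11,640.00 + $2,773.44 = $70,235.94
$70,235.94 is under the $118,000 cap.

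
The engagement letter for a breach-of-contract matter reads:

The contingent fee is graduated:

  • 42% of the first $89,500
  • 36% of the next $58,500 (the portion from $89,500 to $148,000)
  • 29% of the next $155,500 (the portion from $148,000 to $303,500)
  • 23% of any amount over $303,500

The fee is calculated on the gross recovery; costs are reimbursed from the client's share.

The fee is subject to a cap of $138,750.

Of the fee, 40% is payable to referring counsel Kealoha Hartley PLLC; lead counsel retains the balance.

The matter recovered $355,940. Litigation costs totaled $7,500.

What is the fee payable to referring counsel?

$46,322.48

Fee base is the gross recovery, $355,940; costs are reimbursed separately.
First $89,500 at 42% = $37,590.00
Next $58,500 at 36% = $21,060.00
Next $155,500 at 29% = $45,095.00
Remaining $52,440 at 23% = $12,061.20
Fee: $37,590.00 + $21,060.00 + $45,095.00 + $12,061.20 = $115,806.20
$115,806.20 is under the $138,750 cap.
Referral share: 40% of $115,806.20 = $46,322.48; lead counsel retains $115,806.20 − $46,322.48 = $69,483.72.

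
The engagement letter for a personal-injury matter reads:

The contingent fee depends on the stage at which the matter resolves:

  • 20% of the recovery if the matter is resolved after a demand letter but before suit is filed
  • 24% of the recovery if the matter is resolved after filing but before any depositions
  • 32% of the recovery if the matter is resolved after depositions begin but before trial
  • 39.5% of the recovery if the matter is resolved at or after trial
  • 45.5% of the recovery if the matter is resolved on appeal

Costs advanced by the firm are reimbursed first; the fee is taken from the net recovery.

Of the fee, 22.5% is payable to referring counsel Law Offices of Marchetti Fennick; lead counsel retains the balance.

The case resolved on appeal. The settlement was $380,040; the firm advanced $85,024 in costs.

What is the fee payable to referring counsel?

$30,202.26

Fee base (net of costs): $380,040 − $85,024 = $295,016
The matter resolved on appeal, so the 45.5% rate applies.
$295,016 × 45.5% = $134,232.28
Referral share: 22.5% of $134,232.28 = $30,202.26; lead counsel retains $134,232.28 − $30,202.26 = $104,030.02.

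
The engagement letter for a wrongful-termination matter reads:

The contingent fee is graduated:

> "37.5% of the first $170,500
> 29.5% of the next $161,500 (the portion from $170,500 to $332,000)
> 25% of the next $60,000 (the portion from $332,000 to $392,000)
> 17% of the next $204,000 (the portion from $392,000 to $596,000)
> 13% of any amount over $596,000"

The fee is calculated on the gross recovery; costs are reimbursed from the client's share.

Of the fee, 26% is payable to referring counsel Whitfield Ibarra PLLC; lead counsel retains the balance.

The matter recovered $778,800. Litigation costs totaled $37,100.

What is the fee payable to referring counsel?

Fee base is the gross recovery, $778,800; costs are reimbursed separately.
First $170,500 at 37.5% = $63,937.50
Next $161,500 at 29.5% = $47,642.50
Next $60,000 at 25% = $15,000.00
Next $204,000 at 17% = $34,680.00
Remaining $182,800 at 13% = $23,764.00
Fee: $63,937.50 + $47,642.50 + $15,000.00 + $34,680.00 + $23,764.00 = $185,024.00
Referral share: 26% of $185,024.00 = $48,106.24; lead counsel retains $185,024.00 − $48,106.24 = $136,917.76.

$48,106.24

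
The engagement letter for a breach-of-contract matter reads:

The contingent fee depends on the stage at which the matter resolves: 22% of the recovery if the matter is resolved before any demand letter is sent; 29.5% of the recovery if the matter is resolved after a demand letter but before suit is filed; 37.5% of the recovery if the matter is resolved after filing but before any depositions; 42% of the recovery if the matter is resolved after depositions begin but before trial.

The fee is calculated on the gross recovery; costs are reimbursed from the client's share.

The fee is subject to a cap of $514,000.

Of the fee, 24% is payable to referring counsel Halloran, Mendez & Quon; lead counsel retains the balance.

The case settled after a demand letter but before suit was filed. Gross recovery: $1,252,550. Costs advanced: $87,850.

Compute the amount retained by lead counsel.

$280,821.71

Fee base is the gross recovery, $1,252,550; costs are reimbursed separately.
The matter settled after a demand letter but before suit was filed, so the 29.5% rate applies.
$1,252,550 × 29.5% = $369,502.25
$369,502.25 is under the $514,000 cap.
Referral share: 24% of $369,502.25 = $88,680.54; lead counsel retains $369,502.25 − $88,680.54 = $280,821.71.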